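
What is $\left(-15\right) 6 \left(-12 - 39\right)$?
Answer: $4590$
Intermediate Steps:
$\left(-15\right) 6 \left(-12 - 39\right) = \left(-90\right) \left(-51\right) = 4590$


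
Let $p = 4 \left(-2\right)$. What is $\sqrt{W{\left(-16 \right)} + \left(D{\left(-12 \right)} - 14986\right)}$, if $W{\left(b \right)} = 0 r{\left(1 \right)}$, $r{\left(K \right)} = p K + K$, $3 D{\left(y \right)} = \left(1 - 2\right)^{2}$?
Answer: $\frac{i \sqrt{134871}}{3} \approx 122.42 i$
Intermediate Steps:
$D{\left(y \right)} = \frac{1}{3}$ ($D{\left(y \right)} = \frac{\left(1 - 2\right)^{2}}{3} = \frac{\left(-1\right)^{2}}{3} = \frac{1}{3} \cdot 1 = \frac{1}{3}$)
$p = -8$
$r{\left(K \right)} = - 7 K$ ($r{\left(K \right)} = - 8 K + K = - 7 K$)
$W{\left(b \right)} = 0$ ($W{\left(b \right)} = 0 \left(\left(-7\right) 1\right) = 0 \left(-7\right) = 0$)
$\sqrt{W{\left(-16 \right)} + \left(D{\left(-12 \right)} - 14986\right)} = \sqrt{0 + \left(\frac{1}{3} - 14986\right)} = \sqrt{0 - \frac{44957}{3}} = \sqrt{- \frac{44957}{3}} = \frac{i \sqrt{134871}}{3}$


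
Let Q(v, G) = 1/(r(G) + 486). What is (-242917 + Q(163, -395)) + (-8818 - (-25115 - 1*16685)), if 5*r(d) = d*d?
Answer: -6653050084/31691 ≈ -2.0994e+5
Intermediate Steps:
r(d) = d²/5 (r(d) = (d*d)/5 = d²/5)
Q(v, G) = 1/(486 + G²/5) (Q(v, G) = 1/(G²/5 + 486) = 1/(486 + G²/5))
(-242917 + Q(163, -395)) + (-8818 - (-25115 - 1*16685)) = (-242917 + 5/(2430 + (-395)²)) + (-8818 - (-25115 - 1*16685)) = (-242917 + 5/(2430 + 156025)) + (-8818 - (-25115 - 16685)) = (-242917 + 5/158455) + (-8818 - 1*(-41800)) = (-242917 + 5*(1/158455)) + (-8818 + 41800) = (-242917 + 1/31691) + 32982 = -7698282646/31691 + 32982 = -6653050084/31691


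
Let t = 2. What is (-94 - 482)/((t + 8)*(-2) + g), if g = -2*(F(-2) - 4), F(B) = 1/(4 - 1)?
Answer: 864/19 ≈ 45.474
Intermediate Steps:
F(B) = ⅓ (F(B) = 1/3 = ⅓)
g = 22/3 (g = -2*(⅓ - 4) = -2*(-11/3) = 22/3 ≈ 7.3333)
(-94 - 482)/((t + 8)*(-2) + g) = (-94 - 482)/((2 + 8)*(-2) + 22/3) = -576/(10*(-2) + 22/3) = -576/(-20 + 22/3) = -576/(-38/3) = -576*(-3/38) = 864/19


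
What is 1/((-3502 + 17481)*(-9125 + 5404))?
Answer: -1/52015859 ≈ -1.9225e-8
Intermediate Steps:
1/((-3502 + 17481)*(-9125 + 5404)) = 1/(13979*(-3721)) = 1/(-52015859) = -1/52015859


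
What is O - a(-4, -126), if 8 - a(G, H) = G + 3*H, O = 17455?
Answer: 17065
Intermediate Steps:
a(G, H) = 8 - G - 3*H (a(G, H) = 8 - (G + 3*H) = 8 + (-G - 3*H) = 8 - G - 3*H)
O - a(-4, -126) = 17455 - (8 - 1*(-4) - 3*(-126)) = 17455 - (8 + 4 + 378) = 17455 - 1*390 = 17455 - 390 = 17065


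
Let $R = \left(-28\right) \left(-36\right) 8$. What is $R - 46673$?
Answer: $-38609$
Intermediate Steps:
$R = 8064$ ($R = 1008 \cdot 8 = 8064$)
$R - 46673 = 8064 - 46673 = -38609$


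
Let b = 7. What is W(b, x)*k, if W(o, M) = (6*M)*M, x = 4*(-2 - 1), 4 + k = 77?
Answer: 63072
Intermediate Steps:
k = 73 (k = -4 + 77 = 73)
x = -12 (x = 4*(-3) = -12)
W(o, M) = 6*M²
W(b, x)*k = (6*(-12)²)*73 = (6*144)*73 = 864*73 = 63072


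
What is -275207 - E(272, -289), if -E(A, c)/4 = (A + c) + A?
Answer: -274187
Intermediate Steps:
E(A, c) = -8*A - 4*c (E(A, c) = -4*((A + c) + A) = -4*(c + 2*A) = -8*A - 4*c)
-275207 - E(272, -289) = -275207 - (-8*272 - 4*(-289)) = -275207 - (-2176 + 1156) = -275207 - 1*(-1020) = -275207 + 1020 = -274187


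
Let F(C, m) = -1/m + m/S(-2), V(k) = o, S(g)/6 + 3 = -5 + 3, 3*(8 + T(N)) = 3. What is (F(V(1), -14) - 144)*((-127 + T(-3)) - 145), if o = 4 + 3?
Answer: 2801811/70 ≈ 40026.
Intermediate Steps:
T(N) = -7 (T(N) = -8 + (⅓)*3 = -8 + 1 = -7)
S(g) = -30 (S(g) = -18 + 6*(-5 + 3) = -18 + 6*(-2) = -18 - 12 = -30)
o = 7
V(k) = 7
F(C, m) = -1/m - m/30 (F(C, m) = -1/m + m/(-30) = -1/m + m*(-1/30) = -1/m - m/30)
(F(V(1), -14) - 144)*((-127 + T(-3)) - 145) = ((-1/(-14) - 1/30*(-14)) - 144)*((-127 - 7) - 145) = ((-1*(-1/14) + 7/15) - 144)*(-134 - 145) = ((1/14 + 7/15) - 144)*(-279) = (113/210 - 144)*(-279) = -30127/210*(-279) = 2801811/70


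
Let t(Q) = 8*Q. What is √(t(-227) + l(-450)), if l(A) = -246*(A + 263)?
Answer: √44186 ≈ 210.20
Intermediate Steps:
l(A) = -64698 - 246*A (l(A) = -246*(263 + A) = -64698 - 246*A)
√(t(-227) + l(-450)) = √(8*(-227) + (-64698 - 246*(-450))) = √(-1816 + (-64698 + 110700)) = √(-1816 + 46002) = √44186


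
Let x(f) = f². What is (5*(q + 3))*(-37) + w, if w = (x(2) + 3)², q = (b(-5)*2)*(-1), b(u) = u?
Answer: -2356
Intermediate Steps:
q = 10 (q = -5*2*(-1) = -10*(-1) = 10)
w = 49 (w = (2² + 3)² = (4 + 3)² = 7² = 49)
(5*(q + 3))*(-37) + w = (5*(10 + 3))*(-37) + 49 = (5*13)*(-37) + 49 = 65*(-37) + 49 = -2405 + 49 = -2356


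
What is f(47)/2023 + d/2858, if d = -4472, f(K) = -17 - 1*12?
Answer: -4564869/2890867 ≈ -1.5791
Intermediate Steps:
f(K) = -29 (f(K) = -17 - 12 = -29)
f(47)/2023 + d/2858 = -29/2023 - 4472/2858 = -29*1/2023 - 4472*1/2858 = -29/2023 - 2236/1429 = -4564869/2890867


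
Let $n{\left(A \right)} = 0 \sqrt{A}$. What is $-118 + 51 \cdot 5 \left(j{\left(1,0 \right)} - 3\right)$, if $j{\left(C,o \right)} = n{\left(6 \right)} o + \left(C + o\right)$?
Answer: $-628$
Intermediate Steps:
$n{\left(A \right)} = 0$
$j{\left(C,o \right)} = C + o$ ($j{\left(C,o \right)} = 0 o + \left(C + o\right) = 0 + \left(C + o\right) = C + o$)
$-118 + 51 \cdot 5 \left(j{\left(1,0 \right)} - 3\right) = -118 + 51 \cdot 5 \left(\left(1 + 0\right) - 3\right) = -118 + 51 \cdot 5 \left(1 - 3\right) = -118 + 51 \cdot 5 \left(-2\right) = -118 + 51 \left(-10\right) = -118 - 510 = -628$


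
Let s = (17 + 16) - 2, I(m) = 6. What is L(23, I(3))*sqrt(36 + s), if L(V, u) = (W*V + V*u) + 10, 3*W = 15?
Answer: 263*sqrt(67) ≈ 2152.7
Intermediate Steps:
W = 5 (W = (1/3)*15 = 5)
s = 31 (s = 33 - 2 = 31)
L(V, u) = 10 + 5*V + V*u (L(V, u) = (5*V + V*u) + 10 = 10 + 5*V + V*u)
L(23, I(3))*sqrt(36 + s) = (10 + 5*23 + 23*6)*sqrt(36 + 31) = (10 + 115 + 138)*sqrt(67) = 263*sqrt(67)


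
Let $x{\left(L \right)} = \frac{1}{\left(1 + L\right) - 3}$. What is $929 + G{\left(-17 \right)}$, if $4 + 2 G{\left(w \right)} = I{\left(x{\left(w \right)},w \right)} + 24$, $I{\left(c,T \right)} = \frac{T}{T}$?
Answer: $\frac{1879}{2} \approx 939.5$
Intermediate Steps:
$x{\left(L \right)} = \frac{1}{-2 + L}$
$I{\left(c,T \right)} = 1$
$G{\left(w \right)} = \frac{21}{2}$ ($G{\left(w \right)} = -2 + \frac{1 + 24}{2} = -2 + \frac{1}{2} \cdot 25 = -2 + \frac{25}{2} = \frac{21}{2}$)
$929 + G{\left(-17 \right)} = 929 + \frac{21}{2} = \frac{1879}{2}$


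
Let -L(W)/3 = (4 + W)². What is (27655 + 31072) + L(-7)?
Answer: 58700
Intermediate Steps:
L(W) = -3*(4 + W)²
(27655 + 31072) + L(-7) = (27655 + 31072) - 3*(4 - 7)² = 58727 - 3*(-3)² = 58727 - 3*9 = 58727 - 27 = 58700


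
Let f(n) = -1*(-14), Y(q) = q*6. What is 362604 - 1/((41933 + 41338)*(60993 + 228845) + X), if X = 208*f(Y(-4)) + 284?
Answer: 8751484994817575/24135103294 ≈ 3.6260e+5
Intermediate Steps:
Y(q) = 6*q
f(n) = 14
X = 3196 (X = 208*14 + 284 = 2912 + 284 = 3196)
362604 - 1/((41933 + 41338)*(60993 + 228845) + X) = 362604 - 1/((41933 + 41338)*(60993 + 228845) + 3196) = 362604 - 1/(83271*289838 + 3196) = 362604 - 1/(24135100098 + 3196) = 362604 - 1/24135103294 = 8751484994817575/24135103294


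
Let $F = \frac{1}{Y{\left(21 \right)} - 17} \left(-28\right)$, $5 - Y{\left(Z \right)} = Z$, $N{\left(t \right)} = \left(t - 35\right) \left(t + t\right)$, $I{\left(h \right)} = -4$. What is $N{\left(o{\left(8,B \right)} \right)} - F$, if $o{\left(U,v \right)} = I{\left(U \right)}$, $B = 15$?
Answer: $\frac{10268}{33} \approx 311.15$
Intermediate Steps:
$o{\left(U,v \right)} = -4$
$N{\left(t \right)} = 2 t \left(-35 + t\right)$ ($N{\left(t \right)} = \left(-35 + t\right) 2 t = 2 t \left(-35 + t\right)$)
$Y{\left(Z \right)} = 5 - Z$
$F = \frac{28}{33}$ ($F = \frac{1}{\left(5 - 21\right) - 17} \left(-28\right) = \frac{1}{-16 - 17} \left(-28\right) = \frac{1}{-33} \left(-28\right) = \left(- \frac{1}{33}\right) \left(-28\right) = \frac{28}{33} \approx 0.84848$)
$N{\left(o{\left(8,B \right)} \right)} - F = 2 \left(-4\right) \left(-35 - 4\right) - \frac{28}{33} = 2 \left(-4\right) \left(-39\right) - \frac{28}{33} = 312 - \frac{28}{33} = \frac{10268}{33}$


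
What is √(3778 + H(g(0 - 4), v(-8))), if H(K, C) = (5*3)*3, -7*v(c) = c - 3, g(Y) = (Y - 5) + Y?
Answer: √3823 ≈ 61.830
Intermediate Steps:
g(Y) = -5 + 2*Y (g(Y) = (-5 + Y) + Y = -5 + 2*Y)
v(c) = 3/7 - c/7 (v(c) = -(c - 3)/7 = -(-3 + c)/7 = 3/7 - c/7)
H(K, C) = 45 (H(K, C) = 15*3 = 45)
√(3778 + H(g(0 - 4), v(-8))) = √(3778 + 45) = √3823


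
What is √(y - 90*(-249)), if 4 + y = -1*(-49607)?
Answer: √72013 ≈ 268.35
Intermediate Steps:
y = 49603 (y = -4 - 1*(-49607) = -4 + 49607 = 49603)
√(y - 90*(-249)) = √(49603 - 90*(-249)) = √(49603 + 22410) = √72013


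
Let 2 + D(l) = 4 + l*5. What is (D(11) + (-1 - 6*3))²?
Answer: 1444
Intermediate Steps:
D(l) = 2 + 5*l (D(l) = -2 + (4 + l*5) = -2 + (4 + 5*l) = 2 + 5*l)
(D(11) + (-1 - 6*3))² = ((2 + 5*11) + (-1 - 6*3))² = ((2 + 55) + (-1 - 18))² = (57 - 19)² = 38² = 1444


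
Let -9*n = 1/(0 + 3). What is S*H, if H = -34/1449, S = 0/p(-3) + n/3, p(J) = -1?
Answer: 34/117369 ≈ 0.00028968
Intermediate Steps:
n = -1/27 (n = -1/(9*(0 + 3)) = -⅑/3 = -⅑*⅓ = -1/27 ≈ -0.037037)
S = -1/81 (S = 0/(-1) - 1/27/3 = 0*(-1) - 1/27*⅓ = 0 - 1/81 = -1/81 ≈ -0.012346)
H = -34/1449 (H = -34*1/1449 = -34/1449 ≈ -0.023464)
S*H = -1/81*(-34/1449) = 34/117369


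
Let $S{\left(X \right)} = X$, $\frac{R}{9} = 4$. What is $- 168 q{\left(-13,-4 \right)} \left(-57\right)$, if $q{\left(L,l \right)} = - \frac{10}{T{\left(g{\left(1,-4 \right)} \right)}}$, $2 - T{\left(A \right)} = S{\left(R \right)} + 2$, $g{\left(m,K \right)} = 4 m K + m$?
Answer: $2660$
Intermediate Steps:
$R = 36$ ($R = 9 \cdot 4 = 36$)
$g{\left(m,K \right)} = m + 4 K m$ ($g{\left(m,K \right)} = 4 K m + m = m + 4 K m$)
$T{\left(A \right)} = -36$ ($T{\left(A \right)} = 2 - \left(36 + 2\right) = 2 - 38 = -36$)
$q{\left(L,l \right)} = \frac{5}{18}$ ($q{\left(L,l \right)} = - \frac{10}{-36} = \left(-10\right) \left(- \frac{1}{36}\right) = \frac{5}{18}$)
$- 168 q{\left(-13,-4 \right)} \left(-57\right) = \left(-168\right) \frac{5}{18} \left(-57\right) = \left(- \frac{140}{3}\right) \left(-57\right) = 2660$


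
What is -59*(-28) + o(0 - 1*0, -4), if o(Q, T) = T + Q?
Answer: 1648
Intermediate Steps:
o(Q, T) = Q + T
-59*(-28) + o(0 - 1*0, -4) = -59*(-28) + ((0 - 1*0) - 4) = 1652 + ((0 + 0) - 4) = 1652 + (0 - 4) = 1652 - 4 = 1648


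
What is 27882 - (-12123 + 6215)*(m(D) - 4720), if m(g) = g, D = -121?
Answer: -28572746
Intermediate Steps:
27882 - (-12123 + 6215)*(m(D) - 4720) = 27882 - (-12123 + 6215)*(-121 - 4720) = 27882 - (-5908)*(-4841) = 27882 - 1*28600628 = 27882 - 28600628 = -28572746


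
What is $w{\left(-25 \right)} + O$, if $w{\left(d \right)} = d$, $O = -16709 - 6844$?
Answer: $-23578$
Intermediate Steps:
$O = -23553$ ($O = -16709 - 6844 = -23553$)
$w{\left(-25 \right)} + O = -25 - 23553 = -23578$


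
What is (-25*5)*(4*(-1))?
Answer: 500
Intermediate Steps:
(-25*5)*(4*(-1)) = -125*(-4) = 500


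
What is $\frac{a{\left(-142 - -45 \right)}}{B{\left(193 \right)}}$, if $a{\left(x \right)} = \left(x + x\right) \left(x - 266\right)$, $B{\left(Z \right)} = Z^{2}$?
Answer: $\frac{70422}{37249} \approx 1.8906$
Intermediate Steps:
$a{\left(x \right)} = 2 x \left(-266 + x\right)$
$\frac{a{\left(-142 - -45 \right)}}{B{\left(193 \right)}} = \frac{2 \left(-142 - -45\right) \left(-266 - 97\right)}{193^{2}} = \frac{2 \left(-142 + 45\right) \left(-266 + \left(-142 + 45\right)\right)}{37249} = 2 \left(-97\right) \left(-266 - 97\right) \frac{1}{37249} = 2 \left(-97\right) \left(-363\right) \frac{1}{37249} = 70422 \cdot \frac{1}{37249} = \frac{70422}{37249}$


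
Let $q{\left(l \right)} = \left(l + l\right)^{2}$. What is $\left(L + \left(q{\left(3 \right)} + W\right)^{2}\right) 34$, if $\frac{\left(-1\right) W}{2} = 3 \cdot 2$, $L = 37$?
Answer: $20842$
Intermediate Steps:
$W = -12$ ($W = - 2 \cdot 3 \cdot 2 = \left(-2\right) 6 = -12$)
$q{\left(l \right)} = 4 l^{2}$ ($q{\left(l \right)} = \left(2 l\right)^{2} = 4 l^{2}$)
$\left(L + \left(q{\left(3 \right)} + W\right)^{2}\right) 34 = \left(37 + \left(4 \cdot 3^{2} - 12\right)^{2}\right) 34 = \left(37 + \left(4 \cdot 9 - 12\right)^{2}\right) 34 = \left(37 + \left(36 - 12\right)^{2}\right) 34 = \left(37 + 24^{2}\right) 34 = \left(37 + 576\right) 34 = 613 \cdot 34 = 20842$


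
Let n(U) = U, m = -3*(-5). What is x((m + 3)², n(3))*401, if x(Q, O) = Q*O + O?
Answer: 390975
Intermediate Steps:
m = 15
x(Q, O) = O + O*Q (x(Q, O) = O*Q + O = O + O*Q)
x((m + 3)², n(3))*401 = (3*(1 + (15 + 3)²))*401 = (3*(1 + 18²))*401 = (3*(1 + 324))*401 = (3*325)*401 = 975*401 = 390975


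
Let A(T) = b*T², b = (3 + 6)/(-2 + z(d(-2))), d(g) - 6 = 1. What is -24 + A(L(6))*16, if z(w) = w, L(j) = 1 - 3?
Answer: 456/5 ≈ 91.200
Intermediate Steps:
d(g) = 7 (d(g) = 6 + 1 = 7)
L(j) = -2
b = 9/5 (b = (3 + 6)/(-2 + 7) = 9/5 ≈ 1.8000)
A(T) = 9*T²/5
-24 + A(L(6))*16 = -24 + ((9/5)*(-2)²)*16 = -24 + ((9/5)*4)*16 = -24 + (36/5)*16 = -24 + 576/5 = 456/5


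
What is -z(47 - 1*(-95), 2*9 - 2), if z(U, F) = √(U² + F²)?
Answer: -2*√5105 ≈ -142.90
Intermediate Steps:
z(U, F) = √(F² + U²)
-z(47 - 1*(-95), 2*9 - 2) = -√((2*9 - 2)² + (47 - 1*(-95))²) = -√((18 - 2)² + (47 + 95)²) = -√(16² + 142²) = -√(256 + 20164) = -√20420 = -2*√5105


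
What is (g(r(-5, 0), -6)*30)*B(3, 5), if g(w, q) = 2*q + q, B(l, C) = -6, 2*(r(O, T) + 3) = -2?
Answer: 3240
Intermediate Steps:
r(O, T) = -4 (r(O, T) = -3 + (½)*(-2) = -3 - 1 = -4)
g(w, q) = 3*q
(g(r(-5, 0), -6)*30)*B(3, 5) = ((3*(-6))*30)*(-6) = -18*30*(-6) = -540*(-6) = 3240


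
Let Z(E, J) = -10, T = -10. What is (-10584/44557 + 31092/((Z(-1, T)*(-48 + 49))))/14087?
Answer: -692736042/3138372295 ≈ -0.22073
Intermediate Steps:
(-10584/44557 + 31092/((Z(-1, T)*(-48 + 49))))/14087 = (-10584/44557 + 31092/((-10*(-48 + 49))))/14087 = (-10584*1/44557 + 31092/((-10*1)))*(1/14087) = (-10584/44557 + 31092/(-10))*(1/14087) = (-10584/44557 + 31092*(-⅒))*(1/14087) = (-10584/44557 - 15546/5)*(1/14087) = -692736042/222785*1/14087 = -692736042/3138372295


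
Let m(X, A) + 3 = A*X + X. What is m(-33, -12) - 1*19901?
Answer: -19541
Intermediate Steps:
m(X, A) = -3 + X + A*X (m(X, A) = -3 + (A*X + X) = -3 + (X + A*X) = -3 + X + A*X)
m(-33, -12) - 1*19901 = (-3 - 33 - 12*(-33)) - 1*19901 = (-3 - 33 + 396) - 19901 = 360 - 19901 = -19541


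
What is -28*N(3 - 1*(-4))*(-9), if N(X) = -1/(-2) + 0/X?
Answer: 126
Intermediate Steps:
N(X) = ½ (N(X) = -1*(-½) + 0 = ½ + 0 = ½)
-28*N(3 - 1*(-4))*(-9) = -28*½*(-9) = -14*(-9) = 126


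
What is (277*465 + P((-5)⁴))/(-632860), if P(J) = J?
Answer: -12943/63286 ≈ -0.20452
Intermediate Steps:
(277*465 + P((-5)⁴))/(-632860) = (277*465 + (-5)⁴)/(-632860) = (128805 + 625)*(-1/632860) = 129430*(-1/632860) = -12943/63286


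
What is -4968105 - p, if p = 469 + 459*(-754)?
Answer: -4622488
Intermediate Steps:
p = -345617 (p = 469 - 346086 = -345617)
-4968105 - p = -4968105 - 1*(-345617) = -4968105 + 345617 = -4622488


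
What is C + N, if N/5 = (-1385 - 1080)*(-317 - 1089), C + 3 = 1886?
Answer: 17330833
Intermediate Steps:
C = 1883 (C = -3 + 1886 = 1883)
N = 17328950 (N = 5*((-1385 - 1080)*(-317 - 1089)) = 5*(-2465*(-1406)) = 5*3465790 = 17328950)
C + N = 1883 + 17328950 = 17330833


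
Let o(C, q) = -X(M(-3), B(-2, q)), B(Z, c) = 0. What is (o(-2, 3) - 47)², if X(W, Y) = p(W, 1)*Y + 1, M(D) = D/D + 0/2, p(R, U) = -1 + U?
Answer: 2304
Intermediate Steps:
M(D) = 1 (M(D) = 1 + 0*(½) = 1 + 0 = 1)
X(W, Y) = 1 (X(W, Y) = (-1 + 1)*Y + 1 = 0*Y + 1 = 0 + 1 = 1)
o(C, q) = -1 (o(C, q) = -1*1 = -1)
(o(-2, 3) - 47)² = (-1 - 47)² = (-48)² = 2304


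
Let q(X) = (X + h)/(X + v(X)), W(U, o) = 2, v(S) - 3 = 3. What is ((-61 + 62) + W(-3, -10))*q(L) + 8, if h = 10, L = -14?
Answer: 19/2 ≈ 9.5000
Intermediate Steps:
v(S) = 6 (v(S) = 3 + 3 = 6)
q(X) = (10 + X)/(6 + X) (q(X) = (X + 10)/(X + 6) = (10 + X)/(6 + X))
((-61 + 62) + W(-3, -10))*q(L) + 8 = ((-61 + 62) + 2)*((10 - 14)/(6 - 14)) + 8 = (1 + 2)*(-4/(-8)) + 8 = 3*(-1/8*(-4)) + 8 = 3*(1/2) + 8 = 3/2 + 8 = 19/2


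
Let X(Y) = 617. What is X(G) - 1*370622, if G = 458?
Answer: -370005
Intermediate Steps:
X(G) - 1*370622 = 617 - 1*370622 = 617 - 370622 = -370005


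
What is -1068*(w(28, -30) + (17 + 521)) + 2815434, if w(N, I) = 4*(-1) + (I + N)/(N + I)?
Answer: 2244054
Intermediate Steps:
w(N, I) = -3 (w(N, I) = -4 + (I + N)/(I + N) = -4 + 1 = -3)
-1068*(w(28, -30) + (17 + 521)) + 2815434 = -1068*(-3 + (17 + 521)) + 2815434 = -1068*(-3 + 538) + 2815434 = -1068*535 + 2815434 = -571380 + 2815434 = 2244054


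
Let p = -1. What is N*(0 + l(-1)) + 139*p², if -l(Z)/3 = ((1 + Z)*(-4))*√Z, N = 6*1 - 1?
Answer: 139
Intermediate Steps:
N = 5 (N = 6 - 1 = 5)
l(Z) = -3*√Z*(-4 - 4*Z) (l(Z) = -3*(1 + Z)*(-4)*√Z = -3*(-4 - 4*Z)*√Z = -3*√Z*(-4 - 4*Z))
N*(0 + l(-1)) + 139*p² = 5*(0 + 12*√(-1)*(1 - 1)) + 139*(-1)² = 5*(0 + 12*I*0) + 139*1 = 5*(0 + 0) + 139 = 5*0 + 139 = 0 + 139 = 139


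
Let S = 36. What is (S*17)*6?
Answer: 3672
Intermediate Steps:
(S*17)*6 = (36*17)*6 = 612*6 = 3672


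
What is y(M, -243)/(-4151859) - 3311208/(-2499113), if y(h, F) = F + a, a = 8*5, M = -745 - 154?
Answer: 13748176055611/10375964801067 ≈ 1.3250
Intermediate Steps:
M = -899
a = 40
y(h, F) = 40 + F (y(h, F) = F + 40 = 40 + F)
y(M, -243)/(-4151859) - 3311208/(-2499113) = (40 - 243)/(-4151859) - 3311208/(-2499113) = -203*(-1/4151859) - 3311208*(-1/2499113) = 203/4151859 + 3311208/2499113 = 13748176055611/10375964801067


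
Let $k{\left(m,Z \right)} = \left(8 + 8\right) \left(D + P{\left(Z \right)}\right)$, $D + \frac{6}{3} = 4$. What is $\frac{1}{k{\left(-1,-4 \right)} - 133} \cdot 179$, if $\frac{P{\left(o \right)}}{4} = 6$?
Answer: $\frac{179}{283} \approx 0.63251$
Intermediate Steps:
$D = 2$ ($D = -2 + 4 = 2$)
$P{\left(o \right)} = 24$ ($P{\left(o \right)} = 4 \cdot 6 = 24$)
$k{\left(m,Z \right)} = 416$ ($k{\left(m,Z \right)} = \left(8 + 8\right) \left(2 + 24\right) = 16 \cdot 26 = 416$)
$\frac{1}{k{\left(-1,-4 \right)} - 133} \cdot 179 = \frac{1}{416 - 133} \cdot 179 = \frac{1}{283} \cdot 179 = \frac{179}{283}$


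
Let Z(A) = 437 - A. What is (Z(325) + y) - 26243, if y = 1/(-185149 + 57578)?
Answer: -3333557802/127571 ≈ -26131.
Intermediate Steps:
y = -1/127571 (y = 1/(-127571) = -1/127571 ≈ -7.8388e-6)
(Z(325) + y) - 26243 = ((437 - 1*325) - 1/127571) - 26243 = ((437 - 325) - 1/127571) - 26243 = (112 - 1/127571) - 26243 = 14287951/127571 - 26243 = -3333557802/127571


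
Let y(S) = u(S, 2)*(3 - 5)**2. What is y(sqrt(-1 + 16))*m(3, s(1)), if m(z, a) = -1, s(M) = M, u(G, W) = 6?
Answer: -24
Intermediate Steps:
y(S) = 24 (y(S) = 6*(3 - 5)**2 = 6*(-2)**2 = 6*4 = 24)
y(sqrt(-1 + 16))*m(3, s(1)) = 24*(-1) = -24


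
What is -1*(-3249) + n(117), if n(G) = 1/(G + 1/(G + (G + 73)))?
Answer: 116704387/35920 ≈ 3249.0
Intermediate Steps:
n(G) = 1/(G + 1/(73 + 2*G)) (n(G) = 1/(G + 1/(G + (73 + G))) = 1/(G + 1/(73 + 2*G)))
-1*(-3249) + n(117) = -1*(-3249) + (73 + 2*117)/(1 + 2*117² + 73*117) = 3249 + (73 + 234)/(1 + 2*13689 + 8541) = 3249 + 307/(1 + 27378 + 8541) = 3249 + 307/35920 = 116704387/35920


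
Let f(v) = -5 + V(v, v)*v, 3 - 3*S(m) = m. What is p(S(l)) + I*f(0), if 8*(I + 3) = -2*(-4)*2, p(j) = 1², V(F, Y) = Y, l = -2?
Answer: 6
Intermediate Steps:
S(m) = 1 - m/3
f(v) = -5 + v² (f(v) = -5 + v*v = -5 + v²)
p(j) = 1
I = -1 (I = -3 + (-2*(-4)*2)/8 = -3 + (8*2)/8 = -3 + (⅛)*16 = -3 + 2 = -1)
p(S(l)) + I*f(0) = 1 - (-5 + 0²) = 1 - (-5 + 0) = 1 - 1*(-5) = 1 + 5 = 6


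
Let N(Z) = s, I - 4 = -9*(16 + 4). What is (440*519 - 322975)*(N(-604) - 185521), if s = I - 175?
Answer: 17586279280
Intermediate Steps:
I = -176 (I = 4 - 9*(16 + 4) = 4 - 9*20 = 4 - 180 = -176)
s = -351 (s = -176 - 175 = -351)
N(Z) = -351
(440*519 - 322975)*(N(-604) - 185521) = (440*519 - 322975)*(-351 - 185521) = (228360 - 322975)*(-185872) = -94615*(-185872) = 17586279280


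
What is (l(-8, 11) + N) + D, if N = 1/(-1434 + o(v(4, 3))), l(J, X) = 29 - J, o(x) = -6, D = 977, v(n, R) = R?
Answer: 1460159/1440 ≈ 1014.0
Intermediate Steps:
N = -1/1440 (N = 1/(-1434 - 6) = 1/(-1440) = -1/1440 ≈ -0.00069444)
(l(-8, 11) + N) + D = ((29 - 1*(-8)) - 1/1440) + 977 = ((29 + 8) - 1/1440) + 977 = (37 - 1/1440) + 977 = 53279/1440 + 977 = 1460159/1440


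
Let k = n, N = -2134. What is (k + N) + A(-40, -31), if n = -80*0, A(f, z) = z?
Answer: -2165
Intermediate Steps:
n = 0
k = 0
(k + N) + A(-40, -31) = (0 - 2134) - 31 = -2134 - 31 = -2165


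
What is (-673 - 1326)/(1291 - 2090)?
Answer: 1999/799 ≈ 2.5019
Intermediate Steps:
(-673 - 1326)/(1291 - 2090) = -1999/(-799) = -1999*(-1/799) = 1999/799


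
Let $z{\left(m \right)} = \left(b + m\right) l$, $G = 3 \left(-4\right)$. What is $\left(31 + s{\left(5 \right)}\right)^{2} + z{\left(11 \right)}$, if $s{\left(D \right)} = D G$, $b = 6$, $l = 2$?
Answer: $875$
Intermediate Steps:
$G = -12$
$s{\left(D \right)} = - 12 D$ ($s{\left(D \right)} = D \left(-12\right) = - 12 D$)
$z{\left(m \right)} = 12 + 2 m$ ($z{\left(m \right)} = \left(6 + m\right) 2 = 12 + 2 m$)
$\left(31 + s{\left(5 \right)}\right)^{2} + z{\left(11 \right)} = \left(31 - 60\right)^{2} + \left(12 + 2 \cdot 11\right) = \left(31 - 60\right)^{2} + \left(12 + 22\right) = \left(-29\right)^{2} + 34 = 841 + 34 = 875$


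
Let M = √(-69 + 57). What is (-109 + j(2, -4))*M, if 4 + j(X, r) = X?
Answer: -222*I*√3 ≈ -384.52*I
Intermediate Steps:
j(X, r) = -4 + X
M = 2*I*√3 (M = √(-12) = 2*I*√3 ≈ 3.4641*I)
(-109 + j(2, -4))*M = (-109 + (-4 + 2))*(2*I*√3) = (-109 - 2)*(2*I*√3) = -222*I*√3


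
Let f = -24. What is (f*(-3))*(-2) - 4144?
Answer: -4288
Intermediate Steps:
(f*(-3))*(-2) - 4144 = -24*(-3)*(-2) - 4144 = 72*(-2) - 4144 = -144 - 4144 = -4288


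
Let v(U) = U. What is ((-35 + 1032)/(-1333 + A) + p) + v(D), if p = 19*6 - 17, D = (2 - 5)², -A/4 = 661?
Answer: 420565/3977 ≈ 105.75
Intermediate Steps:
A = -2644 (A = -4*661 = -2644)
D = 9 (D = (-3)² = 9)
p = 97 (p = 114 - 17 = 97)
((-35 + 1032)/(-1333 + A) + p) + v(D) = ((-35 + 1032)/(-1333 - 2644) + 97) + 9 = (997/(-3977) + 97) + 9 = (997*(-1/3977) + 97) + 9 = (-997/3977 + 97) + 9 = 384772/3977 + 9 = 420565/3977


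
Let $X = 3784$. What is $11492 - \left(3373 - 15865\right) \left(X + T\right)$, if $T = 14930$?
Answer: $233786780$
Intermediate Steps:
$11492 - \left(3373 - 15865\right) \left(X + T\right) = 11492 - \left(3373 - 15865\right) \left(3784 + 14930\right) = 11492 - \left(-12492\right) 18714 = 11492 - -233775288 = 11492 + 233775288 = 233786780$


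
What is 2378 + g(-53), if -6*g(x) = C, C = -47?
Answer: 14315/6 ≈ 2385.8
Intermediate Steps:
g(x) = 47/6 (g(x) = -⅙*(-47) = 47/6)
2378 + g(-53) = 2378 + 47/6 = 14315/6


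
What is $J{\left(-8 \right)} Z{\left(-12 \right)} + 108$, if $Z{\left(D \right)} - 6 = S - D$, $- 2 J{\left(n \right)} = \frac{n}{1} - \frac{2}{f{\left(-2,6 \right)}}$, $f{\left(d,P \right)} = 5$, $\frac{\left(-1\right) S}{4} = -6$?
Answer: $\frac{1422}{5} \approx 284.4$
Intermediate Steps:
$S = 24$ ($S = \left(-4\right) \left(-6\right) = 24$)
$J{\left(n \right)} = \frac{1}{5} - \frac{n}{2}$ ($J{\left(n \right)} = - \frac{\frac{n}{1} - \frac{2}{5}}{2} = - \frac{n 1 - \frac{2}{5}}{2} = - \frac{n - \frac{2}{5}}{2} = - \frac{- \frac{2}{5} + n}{2} = \frac{1}{5} - \frac{n}{2}$)
$Z{\left(D \right)} = 30 - D$ ($Z{\left(D \right)} = 6 - \left(-24 + D\right) = 30 - D$)
$J{\left(-8 \right)} Z{\left(-12 \right)} + 108 = \left(\frac{1}{5} - -4\right) \left(30 - -12\right) + 108 = \left(\frac{1}{5} + 4\right) \left(30 + 12\right) + 108 = \frac{21}{5} \cdot 42 + 108 = \frac{882}{5} + 108 = \frac{1422}{5}$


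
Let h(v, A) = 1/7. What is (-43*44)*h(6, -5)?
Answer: -1892/7 ≈ -270.29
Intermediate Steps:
h(v, A) = 1/7
(-43*44)*h(6, -5) = -43*44*(1/7) = -1892*1/7 = -1892/7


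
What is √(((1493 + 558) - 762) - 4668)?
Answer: I*√3379 ≈ 58.129*I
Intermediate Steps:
√(((1493 + 558) - 762) - 4668) = √((2051 - 762) - 4668) = √(1289 - 4668) = √(-3379) = I*√3379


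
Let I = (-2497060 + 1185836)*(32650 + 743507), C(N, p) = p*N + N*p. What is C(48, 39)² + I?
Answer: -1017701668632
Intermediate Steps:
C(N, p) = 2*N*p (C(N, p) = N*p + N*p = 2*N*p)
I = -1017715686168 (I = -1311224*776157 = -1017715686168)
C(48, 39)² + I = (2*48*39)² - 1017715686168 = 3744² - 1017715686168 = 14017536 - 1017715686168 = -1017701668632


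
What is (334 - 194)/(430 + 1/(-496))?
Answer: 69440/213279 ≈ 0.32558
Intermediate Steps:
(334 - 194)/(430 + 1/(-496)) = 140/(430 - 1/496) = 140/(213279/496) = 140*(496/213279) = 69440/213279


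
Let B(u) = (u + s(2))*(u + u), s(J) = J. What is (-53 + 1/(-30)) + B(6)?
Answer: 1289/30 ≈ 42.967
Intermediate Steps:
B(u) = 2*u*(2 + u) (B(u) = (u + 2)*(u + u) = (2 + u)*(2*u) = 2*u*(2 + u))
(-53 + 1/(-30)) + B(6) = (-53 + 1/(-30)) + 2*6*(2 + 6) = (-53 - 1/30) + 2*6*8 = -1591/30 + 96 = 1289/30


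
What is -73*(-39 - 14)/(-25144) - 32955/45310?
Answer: -100392491/113927464 ≈ -0.88120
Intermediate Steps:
-73*(-39 - 14)/(-25144) - 32955/45310 = -73*(-53)*(-1/25144) - 32955*1/45310 = 3869*(-1/25144) - 6591/9062 = -3869/25144 - 6591/9062 = -100392491/113927464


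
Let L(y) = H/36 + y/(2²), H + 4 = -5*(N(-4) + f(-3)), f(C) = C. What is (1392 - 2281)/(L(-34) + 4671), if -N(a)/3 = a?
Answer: -32004/167801 ≈ -0.19073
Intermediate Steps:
N(a) = -3*a
H = -49 (H = -4 - 5*(-3*(-4) - 3) = -4 - 5*(12 - 3) = -4 - 5*9 = -4 - 45 = -49)
L(y) = -49/36 + y/4 (L(y) = -49/36 + y/(2²) = -49*1/36 + y/4 = -49/36 + y*(¼) = -49/36 + y/4)
(1392 - 2281)/(L(-34) + 4671) = (1392 - 2281)/((-49/36 + (¼)*(-34)) + 4671) = -889/((-49/36 - 17/2) + 4671) = -889/(-355/36 + 4671) = -889/167801/36 = -889*36/167801 = -32004/167801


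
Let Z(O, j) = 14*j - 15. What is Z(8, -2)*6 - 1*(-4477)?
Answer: 4219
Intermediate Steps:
Z(O, j) = -15 + 14*j
Z(8, -2)*6 - 1*(-4477) = (-15 + 14*(-2))*6 - 1*(-4477) = (-15 - 28)*6 + 4477 = -43*6 + 4477 = -258 + 4477 = 4219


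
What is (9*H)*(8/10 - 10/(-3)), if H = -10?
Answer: -372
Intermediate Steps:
(9*H)*(8/10 - 10/(-3)) = (9*(-10))*(8/10 - 10/(-3)) = -90*(8*(⅒) - 10*(-⅓)) = -90*(⅘ + 10/3) = -90*62/15 = -372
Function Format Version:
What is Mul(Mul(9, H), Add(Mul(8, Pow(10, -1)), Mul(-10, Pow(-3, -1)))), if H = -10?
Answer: -372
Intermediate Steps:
Mul(Mul(9, H), Add(Mul(8, Pow(10, -1)), Mul(-10, Pow(-3, -1)))) = Mul(Mul(9, -10), Add(Mul(8, Pow(10, -1)), Mul(-10, Pow(-3, -1)))) = Mul(-90, Add(Mul(8, Rational(1, 10)), Mul(-10, Rational(-1, 3)))) = Mul(-90, Add(Rational(4, 5), Rational(10, 3))) = Mul(-90, Rational(62, 15)) = -372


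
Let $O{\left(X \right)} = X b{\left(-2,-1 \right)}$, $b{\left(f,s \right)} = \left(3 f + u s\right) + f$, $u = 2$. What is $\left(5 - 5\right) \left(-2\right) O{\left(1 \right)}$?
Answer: $0$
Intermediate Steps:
$b{\left(f,s \right)} = 2 s + 4 f$ ($b{\left(f,s \right)} = \left(3 f + 2 s\right) + f = \left(2 s + 3 f\right) + f = 2 s + 4 f$)
$O{\left(X \right)} = - 10 X$ ($O{\left(X \right)} = X \left(2 \left(-1\right) + 4 \left(-2\right)\right) = X \left(-2 - 8\right) = X \left(-10\right) = - 10 X$)
$\left(5 - 5\right) \left(-2\right) O{\left(1 \right)} = \left(5 - 5\right) \left(-2\right) \left(\left(-10\right) 1\right) = 0 \left(-2\right) \left(-10\right) = 0 \left(-10\right) = 0$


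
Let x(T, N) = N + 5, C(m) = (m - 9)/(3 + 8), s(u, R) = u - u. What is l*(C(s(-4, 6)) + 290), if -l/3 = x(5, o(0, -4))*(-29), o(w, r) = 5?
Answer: 2767470/11 ≈ 2.5159e+5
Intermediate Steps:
s(u, R) = 0
C(m) = -9/11 + m/11 (C(m) = (-9 + m)/11 = (-9 + m)*(1/11) = -9/11 + m/11)
x(T, N) = 5 + N
l = 870 (l = -3*(5 + 5)*(-29) = -30*(-29) = -3*(-290) = 870)
l*(C(s(-4, 6)) + 290) = 870*((-9/11 + (1/11)*0) + 290) = 870*((-9/11 + 0) + 290) = 870*(-9/11 + 290) = 870*(3181/11) = 2767470/11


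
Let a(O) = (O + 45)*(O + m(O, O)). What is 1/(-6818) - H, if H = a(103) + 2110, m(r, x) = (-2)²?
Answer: -122355829/6818 ≈ -17946.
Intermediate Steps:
m(r, x) = 4
a(O) = (4 + O)*(45 + O) (a(O) = (O + 45)*(O + 4) = (45 + O)*(4 + O) = (4 + O)*(45 + O))
H = 17946 (H = (180 + 103² + 49*103) + 2110 = (180 + 10609 + 5047) + 2110 = 15836 + 2110 = 17946)
1/(-6818) - H = 1/(-6818) - 1*17946 = -1/6818 - 17946 = -122355829/6818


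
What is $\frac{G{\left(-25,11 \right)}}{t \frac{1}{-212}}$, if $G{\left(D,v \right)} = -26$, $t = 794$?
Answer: $\frac{2756}{397} \approx 6.9421$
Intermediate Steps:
$\frac{G{\left(-25,11 \right)}}{t \frac{1}{-212}} = - \frac{26}{794 \frac{1}{-212}} = - \frac{26}{794 \left(- \frac{1}{212}\right)} = - \frac{26}{- \frac{397}{106}} = \left(-26\right) \left(- \frac{106}{397}\right) = \frac{2756}{397}$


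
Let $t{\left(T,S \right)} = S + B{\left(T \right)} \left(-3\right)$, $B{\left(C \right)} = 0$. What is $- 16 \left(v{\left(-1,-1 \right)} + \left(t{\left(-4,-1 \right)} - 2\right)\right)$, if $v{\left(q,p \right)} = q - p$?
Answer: $48$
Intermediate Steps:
$t{\left(T,S \right)} = S$ ($t{\left(T,S \right)} = S + 0 \left(-3\right) = S + 0 = S$)
$- 16 \left(v{\left(-1,-1 \right)} + \left(t{\left(-4,-1 \right)} - 2\right)\right) = - 16 \left(\left(-1 - -1\right) - 3\right) = - 16 \left(\left(-1 + 1\right) - 3\right) = - 16 \left(0 - 3\right) = \left(-16\right) \left(-3\right) = 48$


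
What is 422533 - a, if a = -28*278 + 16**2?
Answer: 430061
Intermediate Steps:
a = -7528 (a = -7784 + 256 = -7528)
422533 - a = 422533 - 1*(-7528) = 422533 + 7528 = 430061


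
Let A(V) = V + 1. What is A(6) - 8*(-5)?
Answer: 47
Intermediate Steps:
A(V) = 1 + V
A(6) - 8*(-5) = (1 + 6) - 8*(-5) = 7 + 40 = 47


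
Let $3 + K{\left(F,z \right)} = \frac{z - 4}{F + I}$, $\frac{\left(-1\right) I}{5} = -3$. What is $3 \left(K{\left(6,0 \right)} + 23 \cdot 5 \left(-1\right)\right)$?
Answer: $- \frac{2482}{7} \approx -354.57$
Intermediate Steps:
$I = 15$ ($I = \left(-5\right) \left(-3\right) = 15$)
$K{\left(F,z \right)} = -3 + \frac{-4 + z}{15 + F}$ ($K{\left(F,z \right)} = -3 + \frac{z - 4}{F + 15} = -3 + \frac{-4 + z}{15 + F}$)
$3 \left(K{\left(6,0 \right)} + 23 \cdot 5 \left(-1\right)\right) = 3 \left(\frac{-49 + 0 - 18}{15 + 6} + 23 \cdot 5 \left(-1\right)\right) = 3 \left(\frac{-49 + 0 - 18}{21} + 23 \left(-5\right)\right) = 3 \left(\frac{1}{21} \left(-67\right) - 115\right) = 3 \left(- \frac{67}{21} - 115\right) = 3 \left(- \frac{2482}{21}\right) = - \frac{2482}{7}$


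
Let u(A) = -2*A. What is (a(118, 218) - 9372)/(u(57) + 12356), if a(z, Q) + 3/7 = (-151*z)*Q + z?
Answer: -27255049/85694 ≈ -318.05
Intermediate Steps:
a(z, Q) = -3/7 + z - 151*Q*z (a(z, Q) = -3/7 + ((-151*z)*Q + z) = -3/7 + (-151*Q*z + z) = -3/7 + (z - 151*Q*z) = -3/7 + z - 151*Q*z)
(a(118, 218) - 9372)/(u(57) + 12356) = ((-3/7 + 118 - 151*218*118) - 9372)/(-2*57 + 12356) = ((-3/7 + 118 - 3884324) - 9372)/(-114 + 12356) = (-27189445/7 - 9372)/12242 = -27255049/7*1/12242 = -27255049/85694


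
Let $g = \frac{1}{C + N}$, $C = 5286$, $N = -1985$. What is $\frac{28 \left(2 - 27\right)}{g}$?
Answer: $-2310700$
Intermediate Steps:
$g = \frac{1}{3301}$ ($g = \frac{1}{5286 - 1985} = \frac{1}{3301} \approx 0.00030294$)
$\frac{28 \left(2 - 27\right)}{g} = 28 \left(2 - 27\right) \frac{1}{\frac{1}{3301}} = 28 \left(-25\right) 3301 = \left(-700\right) 3301 = -2310700$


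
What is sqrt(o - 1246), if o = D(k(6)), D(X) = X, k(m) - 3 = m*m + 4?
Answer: I*sqrt(1203) ≈ 34.684*I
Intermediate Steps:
k(m) = 7 + m**2 (k(m) = 3 + (m*m + 4) = 3 + (m**2 + 4) = 3 + (4 + m**2) = 7 + m**2)
o = 43 (o = 7 + 6**2 = 7 + 36 = 43)
sqrt(o - 1246) = sqrt(43 - 1246) = sqrt(-1203) = I*sqrt(1203)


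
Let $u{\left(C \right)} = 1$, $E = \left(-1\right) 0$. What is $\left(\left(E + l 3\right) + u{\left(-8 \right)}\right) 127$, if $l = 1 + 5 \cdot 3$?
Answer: $6223$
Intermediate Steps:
$l = 16$ ($l = 1 + 15 = 16$)
$E = 0$
$\left(\left(E + l 3\right) + u{\left(-8 \right)}\right) 127 = \left(\left(0 + 16 \cdot 3\right) + 1\right) 127 = \left(\left(0 + 48\right) + 1\right) 127 = \left(48 + 1\right) 127 = 49 \cdot 127 = 6223$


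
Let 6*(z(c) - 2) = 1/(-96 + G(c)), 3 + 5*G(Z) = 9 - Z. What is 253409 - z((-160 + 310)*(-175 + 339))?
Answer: 38123562713/150444 ≈ 2.5341e+5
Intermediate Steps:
G(Z) = 6/5 - Z/5 (G(Z) = -⅗ + (9 - Z)/5 = -⅗ + (9/5 - Z/5) = 6/5 - Z/5)
z(c) = 2 + 1/(6*(-474/5 - c/5)) (z(c) = 2 + 1/(6*(-96 + (6/5 - c/5))) = 2 + 1/(6*(-474/5 - c/5)))
253409 - z((-160 + 310)*(-175 + 339)) = 253409 - (5683 + 12*((-160 + 310)*(-175 + 339)))/(6*(474 + (-160 + 310)*(-175 + 339))) = 253409 - (5683 + 12*(150*164))/(6*(474 + 150*164)) = 253409 - (5683 + 12*24600)/(6*(474 + 24600)) = 253409 - (5683 + 295200)/(6*25074) = 253409 - 300883/(6*25074) = 253409 - 1*300883/150444 = 253409 - 300883/150444 = 38123562713/150444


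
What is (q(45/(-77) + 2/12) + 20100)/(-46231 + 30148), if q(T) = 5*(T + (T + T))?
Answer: -3094435/2476782 ≈ -1.2494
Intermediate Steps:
q(T) = 15*T (q(T) = 5*(T + 2*T) = 5*(3*T) = 15*T)
(q(45/(-77) + 2/12) + 20100)/(-46231 + 30148) = (15*(45/(-77) + 2/12) + 20100)/(-46231 + 30148) = (15*(45*(-1/77) + 2*(1/12)) + 20100)/(-16083) = (15*(-45/77 + ⅙) + 20100)*(-1/16083) = (15*(-193/462) + 20100)*(-1/16083) = (-965/154 + 20100)*(-1/16083) = (3094435/154)*(-1/16083) = -3094435/2476782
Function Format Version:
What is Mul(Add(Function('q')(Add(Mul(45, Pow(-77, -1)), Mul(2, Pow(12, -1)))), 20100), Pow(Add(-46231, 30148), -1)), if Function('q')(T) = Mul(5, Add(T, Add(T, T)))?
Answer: Rational(-3094435, 2476782) ≈ -1.2494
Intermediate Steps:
Function('q')(T) = Mul(15, T) (Function('q')(T) = Mul(5, Add(T, Mul(2, T))) = Mul(5, Mul(3, T)) = Mul(15, T))
Mul(Add(Function('q')(Add(Mul(45, Pow(-77, -1)), Mul(2, Pow(12, -1)))), 20100), Pow(Add(-46231, 30148), -1)) = Mul(Add(Mul(15, Add(Mul(45, Pow(-77, -1)), Mul(2, Pow(12, -1)))), 20100), Pow(Add(-46231, 30148), -1)) = Mul(Add(Mul(15, Add(Mul(45, Rational(-1, 77)), Mul(2, Rational(1, 12)))), 20100), Pow(-16083, -1)) = Mul(Add(Mul(15, Add(Rational(-45, 77), Rational(1, 6))), 20100), Rational(-1, 16083)) = Mul(Add(Mul(15, Rational(-193, 462)), 20100), Rational(-1, 16083)) = Mul(Add(Rational(-965, 154), 20100), Rational(-1, 16083)) = Mul(Rational(3094435, 154), Rational(-1, 16083)) = Rational(-3094435, 2476782)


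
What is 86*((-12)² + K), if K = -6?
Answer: 11868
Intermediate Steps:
86*((-12)² + K) = 86*((-12)² - 6) = 86*(144 - 6) = 86*138 = 11868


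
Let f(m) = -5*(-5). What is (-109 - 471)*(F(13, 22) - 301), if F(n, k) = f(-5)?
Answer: 160080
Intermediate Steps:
f(m) = 25
F(n, k) = 25
(-109 - 471)*(F(13, 22) - 301) = (-109 - 471)*(25 - 301) = -580*(-276) = 160080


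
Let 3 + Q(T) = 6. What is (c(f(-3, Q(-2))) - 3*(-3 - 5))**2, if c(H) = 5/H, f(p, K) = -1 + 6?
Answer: 625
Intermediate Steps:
Q(T) = 3 (Q(T) = -3 + 6 = 3)
f(p, K) = 5
(c(f(-3, Q(-2))) - 3*(-3 - 5))**2 = (5/5 - 3*(-3 - 5))**2 = (5*(1/5) - 3*(-8))**2 = (1 + 24)**2 = 25**2 = 625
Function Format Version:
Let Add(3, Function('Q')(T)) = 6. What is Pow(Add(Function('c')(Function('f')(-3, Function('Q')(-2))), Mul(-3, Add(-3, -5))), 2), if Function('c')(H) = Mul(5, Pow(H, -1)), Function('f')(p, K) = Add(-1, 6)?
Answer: 625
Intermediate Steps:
Function('Q')(T) = 3 (Function('Q')(T) = Add(-3, 6) = 3)
Function('f')(p, K) = 5
Pow(Add(Function('c')(Function('f')(-3, Function('Q')(-2))), Mul(-3, Add(-3, -5))), 2) = Pow(Add(Mul(5, Pow(5, -1)), Mul(-3, Add(-3, -5))), 2) = Pow(Add(Mul(5, Rational(1, 5)), Mul(-3, -8)), 2) = Pow(Add(1, 24), 2) = Pow(25, 2) = 625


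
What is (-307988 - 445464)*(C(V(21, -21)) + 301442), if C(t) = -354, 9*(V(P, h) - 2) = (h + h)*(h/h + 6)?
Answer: -226855355776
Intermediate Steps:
V(P, h) = 2 + 14*h/9 (V(P, h) = 2 + ((h + h)*(h/h + 6))/9 = 2 + ((2*h)*(1 + 6))/9 = 2 + ((2*h)*7)/9 = 2 + (14*h)/9 = 2 + 14*h/9)
(-307988 - 445464)*(C(V(21, -21)) + 301442) = (-307988 - 445464)*(-354 + 301442) = -753452*301088 = -226855355776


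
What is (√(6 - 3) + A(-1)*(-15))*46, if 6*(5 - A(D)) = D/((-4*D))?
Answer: -13915/4 + 46*√3 ≈ -3399.1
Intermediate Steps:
A(D) = 121/24 (A(D) = 5 - D/(6*((-4*D))) = 5 - D*(-1/(4*D))/6 = 5 - ⅙*(-¼) = 5 + 1/24 = 121/24)
(√(6 - 3) + A(-1)*(-15))*46 = (√(6 - 3) + (121/24)*(-15))*46 = (√3 - 605/8)*46 = (-605/8 + √3)*46 = -13915/4 + 46*√3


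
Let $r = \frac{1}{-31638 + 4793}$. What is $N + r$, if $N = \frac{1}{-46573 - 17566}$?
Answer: $- \frac{90984}{1721811455} \approx -5.2842 \cdot 10^{-5}$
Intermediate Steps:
$r = - \frac{1}{26845}$ ($r = \frac{1}{-26845} = - \frac{1}{26845} \approx -3.7251 \cdot 10^{-5}$)
$N = - \frac{1}{64139}$ ($N = \frac{1}{-64139} = - \frac{1}{64139} \approx -1.5591 \cdot 10^{-5}$)
$N + r = - \frac{1}{64139} - \frac{1}{26845} = - \frac{90984}{1721811455}$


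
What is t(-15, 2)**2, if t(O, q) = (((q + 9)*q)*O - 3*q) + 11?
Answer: 105625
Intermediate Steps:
t(O, q) = 11 - 3*q + O*q*(9 + q) (t(O, q) = (((9 + q)*q)*O - 3*q) + 11 = ((q*(9 + q))*O - 3*q) + 11 = (O*q*(9 + q) - 3*q) + 11 = (-3*q + O*q*(9 + q)) + 11 = 11 - 3*q + O*q*(9 + q))
t(-15, 2)**2 = (11 - 3*2 - 15*2**2 + 9*(-15)*2)**2 = (11 - 6 - 15*4 - 270)**2 = (11 - 6 - 60 - 270)**2 = (-325)**2 = 105625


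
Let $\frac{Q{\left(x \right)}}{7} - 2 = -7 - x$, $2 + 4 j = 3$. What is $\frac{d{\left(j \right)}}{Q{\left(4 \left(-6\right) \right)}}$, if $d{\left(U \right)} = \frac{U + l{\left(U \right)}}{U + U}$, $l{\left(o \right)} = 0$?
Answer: $\frac{1}{266} \approx 0.0037594$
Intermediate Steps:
$j = \frac{1}{4}$ ($j = - \frac{1}{2} + \frac{1}{4} \cdot 3 = - \frac{1}{2} + \frac{3}{4} = \frac{1}{4} \approx 0.25$)
$d{\left(U \right)} = \frac{1}{2}$ ($d{\left(U \right)} = \frac{U + 0}{U + U} = \frac{U}{2 U} = U \frac{1}{2 U} = \frac{1}{2}$)
$Q{\left(x \right)} = -35 - 7 x$ ($Q{\left(x \right)} = 14 + 7 \left(-7 - x\right) = 14 - \left(49 + 7 x\right) = -35 - 7 x$)
$\frac{d{\left(j \right)}}{Q{\left(4 \left(-6\right) \right)}} = \frac{1}{2 \left(-35 - 7 \cdot 4 \left(-6\right)\right)} = \frac{1}{2 \left(-35 - -168\right)} = \frac{1}{2 \left(-35 + 168\right)} = \frac{1}{2 \cdot 133} = \frac{1}{2} \cdot \frac{1}{133} = \frac{1}{266}$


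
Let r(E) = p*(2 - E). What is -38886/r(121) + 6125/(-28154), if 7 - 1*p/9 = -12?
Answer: 46198039/27281226 ≈ 1.6934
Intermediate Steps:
p = 171 (p = 63 - 9*(-12) = 63 + 108 = 171)
r(E) = 342 - 171*E (r(E) = 171*(2 - E) = 342 - 171*E)
-38886/r(121) + 6125/(-28154) = -38886/(342 - 171*121) + 6125/(-28154) = -38886/(342 - 20691) + 6125*(-1/28154) = -38886/(-20349) - 875/4022 = -38886*(-1/20349) - 875/4022 = 12962/6783 - 875/4022 = 46198039/27281226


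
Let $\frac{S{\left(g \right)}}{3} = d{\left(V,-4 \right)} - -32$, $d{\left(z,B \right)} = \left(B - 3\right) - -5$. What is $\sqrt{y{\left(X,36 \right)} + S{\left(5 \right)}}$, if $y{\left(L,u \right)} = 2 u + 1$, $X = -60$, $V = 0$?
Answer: $\sqrt{163} \approx 12.767$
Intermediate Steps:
$d{\left(z,B \right)} = 2 + B$ ($d{\left(z,B \right)} = \left(B - 3\right) + 5 = \left(-3 + B\right) + 5 = 2 + B$)
$y{\left(L,u \right)} = 1 + 2 u$
$S{\left(g \right)} = 90$ ($S{\left(g \right)} = 3 \left(\left(2 - 4\right) - -32\right) = 3 \left(-2 + 32\right) = 3 \cdot 30 = 90$)
$\sqrt{y{\left(X,36 \right)} + S{\left(5 \right)}} = \sqrt{\left(1 + 2 \cdot 36\right) + 90} = \sqrt{\left(1 + 72\right) + 90} = \sqrt{73 + 90} = \sqrt{163}$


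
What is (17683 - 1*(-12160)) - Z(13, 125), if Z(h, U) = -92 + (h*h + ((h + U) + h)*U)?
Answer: 10891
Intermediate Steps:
Z(h, U) = -92 + h**2 + U*(U + 2*h) (Z(h, U) = -92 + (h**2 + ((U + h) + h)*U) = -92 + (h**2 + (U + 2*h)*U) = -92 + (h**2 + U*(U + 2*h)) = -92 + h**2 + U*(U + 2*h))
(17683 - 1*(-12160)) - Z(13, 125) = (17683 - 1*(-12160)) - (-92 + 125**2 + 13**2 + 2*125*13) = (17683 + 12160) - (-92 + 15625 + 169 + 3250) = 29843 - 1*18952 = 29843 - 18952 = 10891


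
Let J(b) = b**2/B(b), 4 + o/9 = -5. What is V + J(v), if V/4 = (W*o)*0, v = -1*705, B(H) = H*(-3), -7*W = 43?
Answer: 235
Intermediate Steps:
W = -43/7 (W = -1/7*43 = -43/7 ≈ -6.1429)
o = -81 (o = -36 + 9*(-5) = -36 - 45 = -81)
B(H) = -3*H
v = -705
V = 0 (V = 4*(-43/7*(-81)*0) = 4*((3483/7)*0) = 4*0 = 0)
J(b) = -b/3 (J(b) = b**2/((-3*b)) = b**2*(-1/(3*b)) = -b/3)
V + J(v) = 0 - 1/3*(-705) = 0 + 235 = 235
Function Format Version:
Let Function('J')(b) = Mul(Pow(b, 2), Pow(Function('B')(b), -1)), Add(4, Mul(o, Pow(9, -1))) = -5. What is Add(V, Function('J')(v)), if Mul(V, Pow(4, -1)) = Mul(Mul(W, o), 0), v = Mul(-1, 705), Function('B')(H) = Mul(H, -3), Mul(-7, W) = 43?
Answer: 235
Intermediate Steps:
W = Rational(-43, 7) (W = Mul(Rational(-1, 7), 43) = Rational(-43, 7) ≈ -6.1429)
o = -81 (o = Add(-36, Mul(9, -5)) = Add(-36, -45) = -81)
Function('B')(H) = Mul(-3, H)
v = -705
V = 0 (V = Mul(4, Mul(Mul(Rational(-43, 7), -81), 0)) = Mul(4, Mul(Rational(3483, 7), 0)) = Mul(4, 0) = 0)
Function('J')(b) = Mul(Rational(-1, 3), b) (Function('J')(b) = Mul(Pow(b, 2), Pow(Mul(-3, b), -1)) = Mul(Pow(b, 2), Mul(Rational(-1, 3), Pow(b, -1))) = Mul(Rational(-1, 3), b))
Add(V, Function('J')(v)) = Add(0, Mul(Rational(-1, 3), -705)) = Add(0, 235) = 235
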